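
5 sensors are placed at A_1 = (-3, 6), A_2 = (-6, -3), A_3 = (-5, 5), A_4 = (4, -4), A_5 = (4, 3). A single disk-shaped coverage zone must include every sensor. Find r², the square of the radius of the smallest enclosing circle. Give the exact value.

A smallest enclosing disk is always determined by at most three of the input points on its boundary.
The minimum enclosing circle is determined by three boundary points: A_2, A_3, A_4.
Their circumcentre is (-11/18, 7/18) with r² = 6565/162.
The farthest remaining point A_1 is at distance² 6025/162 ≤ 6565/162.

6565/162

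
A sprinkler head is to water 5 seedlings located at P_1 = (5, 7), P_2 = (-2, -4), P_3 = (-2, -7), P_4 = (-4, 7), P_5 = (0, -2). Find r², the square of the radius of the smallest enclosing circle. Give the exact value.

The minimum enclosing circle of a finite set is fixed by two of the points (as a diameter) or three (as a circumcircle).
The minimum enclosing circle is determined by three boundary points: P_1, P_3, P_4.
Their circumcentre is (0.5, 0.5) with r² = 62.5.
The farthest remaining point P_2 is at distance² 26.5 ≤ 62.5.

62.5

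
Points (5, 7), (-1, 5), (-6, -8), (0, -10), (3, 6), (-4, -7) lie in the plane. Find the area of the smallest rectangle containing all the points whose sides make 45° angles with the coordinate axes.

In coordinates u = x + y, v = x − y the rectangle is axis-aligned; the map (x,y)→(u,v) scales areas by 2.
u-values: 12, 4, -14, -10, 9, -11; range = 12 − (-14) = 26.
v-values: -2, -6, 2, 10, -3, 3; range = 10 − (-6) = 16.
Area = (26 × 16) / 2 = 208.

208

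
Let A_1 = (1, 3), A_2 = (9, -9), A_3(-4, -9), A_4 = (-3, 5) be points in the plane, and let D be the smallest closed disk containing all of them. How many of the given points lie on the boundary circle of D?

3

The minimum enclosing circle is determined by three boundary points: A_2, A_3, A_4.
Their circumcentre is (2.5, -17/7) with r² = 16745/196.
The farthest remaining point A_1 is at distance² 6217/196 ≤ 16745/196.
The points at distance exactly r from the centre are A_2, A_3, A_4 — 3 points.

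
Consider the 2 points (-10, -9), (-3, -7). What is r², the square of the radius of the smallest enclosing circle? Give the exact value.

13.25

The smallest circle enclosing two points has them as diameter endpoints.
Centre = midpoint = (-6.5, -8); r² = |(-10, -9)−(-3, -7)|²/4 = 53/4 = 13.25.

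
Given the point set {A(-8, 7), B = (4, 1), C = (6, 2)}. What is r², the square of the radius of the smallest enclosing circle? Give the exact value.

55.25

Side lengths²: AB² = 180, AC² = 221, BC² = 5.
Since AC² = 221 ≥ 180 + 5 = 185, the angle opposite AC is not acute, so the smallest enclosing circle has AC as diameter.
Centre = midpoint of AC = (-1, 4.5), r² = 221/4 = 55.25.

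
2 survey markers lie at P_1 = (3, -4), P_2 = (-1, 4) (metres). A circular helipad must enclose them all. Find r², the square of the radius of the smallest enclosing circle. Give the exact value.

The smallest circle enclosing two points has them as diameter endpoints.
Centre = midpoint = (1, 0); r² = |P_1P_2|²/4 = 80/4 = 20.

20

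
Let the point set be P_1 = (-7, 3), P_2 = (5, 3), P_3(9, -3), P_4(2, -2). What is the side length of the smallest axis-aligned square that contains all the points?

The bounding box has width 16 and height 6.
An axis-aligned square enclosing the set must have side ≥ max(width, height).
So the minimum side is max(16, 6) = 16.

16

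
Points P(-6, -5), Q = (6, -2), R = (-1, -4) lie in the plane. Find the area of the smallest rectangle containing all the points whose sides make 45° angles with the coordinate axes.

In coordinates u = x + y, v = x − y the rectangle is axis-aligned; the map (x,y)→(u,v) scales areas by 2.
u-values: -11, 4, -5; range = 4 − (-11) = 15.
v-values: -1, 8, 3; range = 8 − (-1) = 9.
Area = (15 × 9) / 2 = 67.5.

67.5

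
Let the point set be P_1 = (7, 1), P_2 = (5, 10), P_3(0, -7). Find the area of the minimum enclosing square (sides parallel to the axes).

The bounding box has width 7 and height 17.
An axis-aligned square enclosing the set must have side ≥ max(width, height).
So the minimum side is max(7, 17) = 17.
Area = 17² = 289.

289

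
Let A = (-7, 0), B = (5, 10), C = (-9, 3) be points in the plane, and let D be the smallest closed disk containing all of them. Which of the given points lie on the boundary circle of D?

A, B, C

Side lengths²: AB² = 244, AC² = 13, BC² = 245.
Since BC² = 245 < 244 + 13 = 257, the triangle is acute, so the smallest enclosing circle is the circumcircle.
Circumcentre = (-1.625, 5.75), r² = 61.953125.
The points at distance exactly r from the centre are A, B, C — 3 points.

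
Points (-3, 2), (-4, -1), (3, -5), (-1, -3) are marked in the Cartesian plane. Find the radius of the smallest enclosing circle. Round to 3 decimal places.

By Welzl's lemma the MEC is supported by two points (diametrically opposite) or three points (on a circumcircle).
The farthest pair is (-3, 2)–(3, -5) with squared distance 85. The circle on this segment as diameter has centre (0, -1.5) and r² = 85/4 = 21.25.
Check (-4, -1): distance² to centre = 16.25 ≤ 21.25, so it lies inside.
All remaining points lie in this disk, and no smaller disk contains both endpoints, so this is the minimum enclosing circle.
r = √(21.25) ≈ 4.610.

4.610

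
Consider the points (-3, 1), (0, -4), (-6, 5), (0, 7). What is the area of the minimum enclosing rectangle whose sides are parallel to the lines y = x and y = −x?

In coordinates u = x + y, v = x − y the rectangle is axis-aligned; the map (x,y)→(u,v) scales areas by 2.
u-values: -2, -4, -1, 7; range = 7 − (-4) = 11.
v-values: -4, 4, -11, -7; range = 4 − (-11) = 15.
Area = (11 × 15) / 2 = 82.5.

82.5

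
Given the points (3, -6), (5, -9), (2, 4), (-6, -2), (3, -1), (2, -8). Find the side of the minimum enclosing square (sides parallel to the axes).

The bounding box has width 11 and height 13.
An axis-aligned square enclosing the set must have side ≥ max(width, height).
So the minimum side is max(11, 13) = 13.

13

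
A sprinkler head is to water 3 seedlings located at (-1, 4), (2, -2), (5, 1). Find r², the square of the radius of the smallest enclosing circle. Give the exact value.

Call the three points A, B, C in the order given.
Side lengths²: AB² = 45, AC² = 45, BC² = 18.
Since AC² = 45 < 45 + 18 = 63, the triangle is acute, so the smallest enclosing circle is the circumcircle.
Circumcentre = (1.5, 1.5), r² = 12.5.

12.5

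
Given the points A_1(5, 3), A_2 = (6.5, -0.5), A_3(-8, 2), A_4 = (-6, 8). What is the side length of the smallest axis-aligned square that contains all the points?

14.5

The bounding box has width 14.5 and height 8.5.
An axis-aligned square enclosing the set must have side ≥ max(width, height).
So the minimum side is max(14.5, 8.5) = 14.5.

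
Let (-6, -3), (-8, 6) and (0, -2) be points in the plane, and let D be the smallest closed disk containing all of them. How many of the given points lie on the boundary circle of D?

2

Call the three points A, B, C in the order given.
Side lengths²: AB² = 85, AC² = 37, BC² = 128.
Since BC² = 128 ≥ 85 + 37 = 122, the angle opposite BC is not acute, so the smallest enclosing circle has BC as diameter.
Centre = midpoint of BC = (-4, 2), r² = 128/4 = 32.
The points at distance exactly r from the centre are (-8, 6), (0, -2) — 2 points.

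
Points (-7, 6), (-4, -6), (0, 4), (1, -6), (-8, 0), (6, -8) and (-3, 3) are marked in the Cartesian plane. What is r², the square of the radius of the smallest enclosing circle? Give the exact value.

By Welzl's lemma the MEC is supported by two points (diametrically opposite) or three points (on a circumcircle).
The farthest pair is (-7, 6)–(6, -8) with squared distance 365. The circle on this segment as diameter has centre (-0.5, -1) and r² = 365/4 = 91.25.
Check (-4, -6): distance² to centre = 37.25 ≤ 91.25, so it lies inside.
All remaining points lie in this disk, and no smaller disk contains both endpoints, so this is the minimum enclosing circle.

91.25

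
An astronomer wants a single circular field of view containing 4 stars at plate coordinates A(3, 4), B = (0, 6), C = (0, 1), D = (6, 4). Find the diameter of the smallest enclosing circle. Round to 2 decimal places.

By Welzl's lemma the MEC is supported by two points (diametrically opposite) or three points (on a circumcircle).
The minimum enclosing circle is determined by three boundary points: B, C, D.
Their circumcentre is (2.5, 3.5) with r² = 12.5.
The farthest remaining point A is at distance² 0.5 ≤ 12.5.
Diameter = 2r = 2√(12.5) ≈ 7.07.

7.07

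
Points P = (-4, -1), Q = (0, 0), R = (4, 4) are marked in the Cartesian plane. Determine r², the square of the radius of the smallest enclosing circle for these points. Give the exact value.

Side lengths²: PQ² = 17, PR² = 89, QR² = 32.
Since PR² = 89 ≥ 32 + 17 = 49, the angle opposite PR is not acute, so the smallest enclosing circle has PR as diameter.
Centre = midpoint of PR = (0, 1.5), r² = 89/4 = 22.25.

22.25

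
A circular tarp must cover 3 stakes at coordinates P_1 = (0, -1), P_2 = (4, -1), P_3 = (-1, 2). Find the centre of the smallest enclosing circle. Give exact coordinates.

Side lengths²: P_1P_2² = 16, P_1P_3² = 10, P_2P_3² = 34.
Since P_2P_3² = 34 ≥ 16 + 10 = 26, the angle opposite P_2P_3 is not acute, so the smallest enclosing circle has P_2P_3 as diameter.
Centre = midpoint of P_2P_3 = (1.5, 0.5), r² = 34/4 = 8.5.
Centre = (1.5, 0.5).

(1.5, 0.5)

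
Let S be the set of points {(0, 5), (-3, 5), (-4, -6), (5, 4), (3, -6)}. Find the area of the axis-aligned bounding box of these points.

x ranges over [-4, 5], width 9.
y ranges over [-6, 5], height 11.
Area = 9 × 11 = 99.

99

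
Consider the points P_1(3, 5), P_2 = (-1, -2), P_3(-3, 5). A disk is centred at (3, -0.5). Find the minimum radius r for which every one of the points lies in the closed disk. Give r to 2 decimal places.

The required radius is the distance from (3, -0.5) to the farthest point.
Squared distances: 30.25, 18.25, 66.25.
Maximum is 66.25, attained at P_3.
r = √(66.25) ≈ 8.14.

8.14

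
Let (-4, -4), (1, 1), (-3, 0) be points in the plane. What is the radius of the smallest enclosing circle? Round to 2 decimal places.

3.54

Call the three points A, B, C in the order given.
Side lengths²: AB² = 50, AC² = 17, BC² = 17.
Since AB² = 50 ≥ 17 + 17 = 34, the angle opposite AB is not acute, so the smallest enclosing circle has AB as diameter.
Centre = midpoint of AB = (-1.5, -1.5), r² = 50/4 = 12.5.
r = √(12.5) ≈ 3.54.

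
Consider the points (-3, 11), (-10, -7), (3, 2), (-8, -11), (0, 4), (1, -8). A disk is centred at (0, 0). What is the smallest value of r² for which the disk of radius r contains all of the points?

185

The required radius is the distance from (0, 0) to the farthest point.
Squared distances: 130, 149, 13, 185, 16, 65.
Maximum is 185, attained at (-8, -11).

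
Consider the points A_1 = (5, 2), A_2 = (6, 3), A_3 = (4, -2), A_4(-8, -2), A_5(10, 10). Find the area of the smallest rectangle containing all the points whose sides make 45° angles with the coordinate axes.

In coordinates u = x + y, v = x − y the rectangle is axis-aligned; the map (x,y)→(u,v) scales areas by 2.
u-values: 7, 9, 2, -10, 20; range = 20 − (-10) = 30.
v-values: 3, 3, 6, -6, 0; range = 6 − (-6) = 12.
Area = (30 × 12) / 2 = 180.

180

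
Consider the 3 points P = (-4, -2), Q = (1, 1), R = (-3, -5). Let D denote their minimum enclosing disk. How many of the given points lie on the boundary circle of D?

Side lengths²: PQ² = 34, PR² = 10, QR² = 52.
Since QR² = 52 ≥ 34 + 10 = 44, the angle opposite QR is not acute, so the smallest enclosing circle has QR as diameter.
Centre = midpoint of QR = (-1, -2), r² = 52/4 = 13.
The points at distance exactly r from the centre are Q, R — 2 points.

2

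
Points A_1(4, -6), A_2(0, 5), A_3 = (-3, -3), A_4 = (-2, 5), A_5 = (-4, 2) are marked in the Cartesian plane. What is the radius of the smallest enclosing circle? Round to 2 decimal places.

By Welzl's lemma the MEC is supported by two points (diametrically opposite) or three points (on a circumcircle).
The farthest pair is A_1–A_4 with squared distance 157. The circle on this segment as diameter has centre (1, -0.5) and r² = 157/4 = 39.25.
Check A_2: distance² to centre = 31.25 ≤ 39.25, so it lies inside.
All remaining points lie in this disk, and no smaller disk contains both endpoints, so this is the minimum enclosing circle.
r = √(39.25) ≈ 6.26.

6.26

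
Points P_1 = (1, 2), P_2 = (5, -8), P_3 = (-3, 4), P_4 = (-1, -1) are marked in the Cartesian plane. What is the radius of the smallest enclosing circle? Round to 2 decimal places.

By Welzl's lemma the MEC is supported by two points (diametrically opposite) or three points (on a circumcircle).
The farthest pair is P_2–P_3 with squared distance 208. The circle on this segment as diameter has centre (1, -2) and r² = 208/4 = 52.
Check P_1: distance² to centre = 16 ≤ 52, so it lies inside.
All remaining points lie in this disk, and no smaller disk contains both endpoints, so this is the minimum enclosing circle.
r = √52 ≈ 7.21.

7.21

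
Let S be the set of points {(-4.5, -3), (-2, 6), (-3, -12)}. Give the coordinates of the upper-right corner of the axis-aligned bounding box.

(-2, 6)

x-range [-4.5, -2], y-range [-12, 6].
The upper-right corner is (-2, 6).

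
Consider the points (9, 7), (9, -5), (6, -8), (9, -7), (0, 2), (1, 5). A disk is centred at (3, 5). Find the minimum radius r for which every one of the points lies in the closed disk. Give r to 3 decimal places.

13.416

The required radius is the distance from (3, 5) to the farthest point.
Squared distances: 40, 136, 178, 180, 18, 4.
Maximum is 180, attained at (9, -7).
r = √180 ≈ 13.416.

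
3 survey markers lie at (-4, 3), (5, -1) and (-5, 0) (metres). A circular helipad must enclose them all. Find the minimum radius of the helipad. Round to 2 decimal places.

5.05

Call the three points A, B, C in the order given.
Side lengths²: AB² = 97, AC² = 10, BC² = 101.
Since BC² = 101 < 97 + 10 = 107, the triangle is acute, so the smallest enclosing circle is the circumcircle.
Circumcentre = (3/62, -1/62), r² = 48985/1922.
r = √(48985/1922) ≈ 5.05.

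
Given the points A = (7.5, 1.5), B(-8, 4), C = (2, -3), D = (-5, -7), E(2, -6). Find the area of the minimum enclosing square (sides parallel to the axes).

240.25

The bounding box has width 15.5 and height 11.
An axis-aligned square enclosing the set must have side ≥ max(width, height).
So the minimum side is max(15.5, 11) = 15.5.
Area = 15.5² = 240.25.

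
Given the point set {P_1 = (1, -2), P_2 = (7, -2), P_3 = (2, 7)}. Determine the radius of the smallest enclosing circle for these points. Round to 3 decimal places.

Side lengths²: P_1P_2² = 36, P_1P_3² = 82, P_2P_3² = 106.
Since P_2P_3² = 106 < 82 + 36 = 118, the triangle is acute, so the smallest enclosing circle is the circumcircle.
Circumcentre = (4, 20/9), r² = 2173/81.
r = √(2173/81) ≈ 5.179.

5.179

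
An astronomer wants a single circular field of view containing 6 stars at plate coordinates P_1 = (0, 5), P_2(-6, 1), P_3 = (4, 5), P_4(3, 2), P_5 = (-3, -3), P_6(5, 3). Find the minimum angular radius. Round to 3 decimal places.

By Welzl's lemma the MEC is supported by two points (diametrically opposite) or three points (on a circumcircle).
The farthest pair is P_2–P_6 with squared distance 125. The circle on this segment as diameter has centre (-0.5, 2) and r² = 125/4 = 31.25.
Check P_1: distance² to centre = 9.25 ≤ 31.25, so it lies inside.
All remaining points lie in this disk, and no smaller disk contains both endpoints, so this is the minimum enclosing circle.
r = √(31.25) ≈ 5.590.

5.590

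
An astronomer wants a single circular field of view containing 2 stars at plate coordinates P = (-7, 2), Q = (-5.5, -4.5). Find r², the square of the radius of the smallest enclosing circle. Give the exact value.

11.125

The smallest circle enclosing two points has them as diameter endpoints.
Centre = midpoint = (-6.25, -1.25); r² = |PQ|²/4 = 44.5/4 = 11.125.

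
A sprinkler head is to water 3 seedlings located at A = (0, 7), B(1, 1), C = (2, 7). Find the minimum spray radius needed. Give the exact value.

37/12

Side lengths²: AB² = 37, AC² = 4, BC² = 37.
Since BC² = 37 < 37 + 4 = 41, the triangle is acute, so the smallest enclosing circle is the circumcircle.
Circumcentre = (1, 49/12), r² = 1369/144.
r = √(1369/144) = 37/12.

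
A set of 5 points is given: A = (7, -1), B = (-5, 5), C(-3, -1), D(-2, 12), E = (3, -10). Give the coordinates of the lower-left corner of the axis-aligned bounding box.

(-5, -10)

x-range [-5, 7], y-range [-10, 12].
The lower-left corner is (-5, -10).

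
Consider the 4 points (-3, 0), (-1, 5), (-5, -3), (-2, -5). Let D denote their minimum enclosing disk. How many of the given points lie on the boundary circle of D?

2

The farthest pair is (-1, 5)–(-2, -5) with squared distance 101. The circle on this segment as diameter has centre (-1.5, 0) and r² = 101/4 = 25.25.
Check (-3, 0): distance² to centre = 2.25 ≤ 25.25, so it lies inside.
All remaining points lie in this disk, and no smaller disk contains both endpoints, so this is the minimum enclosing circle.
The points at distance exactly r from the centre are (-1, 5), (-2, -5) — 2 points.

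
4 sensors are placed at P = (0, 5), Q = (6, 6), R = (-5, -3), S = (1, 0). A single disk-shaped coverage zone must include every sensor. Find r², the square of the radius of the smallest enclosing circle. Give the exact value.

By Welzl's lemma the MEC is supported by two points (diametrically opposite) or three points (on a circumcircle).
The farthest pair is Q–R with squared distance 202. The circle on this segment as diameter has centre (0.5, 1.5) and r² = 202/4 = 50.5.
Check P: distance² to centre = 12.5 ≤ 50.5, so it lies inside.
All remaining points lie in this disk, and no smaller disk contains both endpoints, so this is the minimum enclosing circle.

50.5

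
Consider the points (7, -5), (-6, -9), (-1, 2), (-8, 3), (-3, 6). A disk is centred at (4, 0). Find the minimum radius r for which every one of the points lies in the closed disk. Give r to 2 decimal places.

The required radius is the distance from (4, 0) to the farthest point.
Squared distances: 34, 181, 29, 153, 85.
Maximum is 181, attained at (-6, -9).
r = √181 ≈ 13.45.

13.45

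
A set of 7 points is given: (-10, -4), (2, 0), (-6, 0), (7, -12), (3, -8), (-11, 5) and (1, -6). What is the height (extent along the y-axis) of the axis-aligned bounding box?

max y = 5, min y = -12, so height = 17.

17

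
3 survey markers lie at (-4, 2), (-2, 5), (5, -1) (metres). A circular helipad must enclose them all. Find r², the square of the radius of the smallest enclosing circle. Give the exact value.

Call the three points A, B, C in the order given.
Side lengths²: AB² = 13, AC² = 90, BC² = 85.
Since AC² = 90 < 85 + 13 = 98, the triangle is acute, so the smallest enclosing circle is the circumcircle.
Circumcentre = (15/22, 23/22), r² = 5525/242.

5525/242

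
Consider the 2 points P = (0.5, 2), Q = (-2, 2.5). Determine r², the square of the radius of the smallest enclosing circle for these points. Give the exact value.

1.625

The smallest circle enclosing two points has them as diameter endpoints.
Centre = midpoint = (-0.75, 2.25); r² = |PQ|²/4 = 6.5/4 = 1.625.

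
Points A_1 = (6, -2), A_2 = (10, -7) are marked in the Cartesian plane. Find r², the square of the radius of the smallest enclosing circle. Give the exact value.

10.25

The smallest circle enclosing two points has them as diameter endpoints.
Centre = midpoint = (8, -4.5); r² = |A_1A_2|²/4 = 41/4 = 10.25.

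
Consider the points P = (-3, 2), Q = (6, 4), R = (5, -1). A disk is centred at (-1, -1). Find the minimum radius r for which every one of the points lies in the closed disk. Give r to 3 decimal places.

8.602

The required radius is the distance from (-1, -1) to the farthest point.
Squared distances: 13, 74, 36.
Maximum is 74, attained at Q.
r = √74 ≈ 8.602.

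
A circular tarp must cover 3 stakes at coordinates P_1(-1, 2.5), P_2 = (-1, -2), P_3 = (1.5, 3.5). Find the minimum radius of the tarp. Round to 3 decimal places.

Side lengths²: P_1P_2² = 20.25, P_1P_3² = 7.25, P_2P_3² = 36.5.
Since P_2P_3² = 36.5 ≥ 20.25 + 7.25 = 27.5, the angle opposite P_2P_3 is not acute, so the smallest enclosing circle has P_2P_3 as diameter.
Centre = midpoint of P_2P_3 = (0.25, 0.75), r² = 36.5/4 = 9.125.
r = √(9.125) ≈ 3.021.

3.021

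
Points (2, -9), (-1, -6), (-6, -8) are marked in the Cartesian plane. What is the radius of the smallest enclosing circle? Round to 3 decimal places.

Call the three points A, B, C in the order given.
Side lengths²: AB² = 18, AC² = 65, BC² = 29.
Since AC² = 65 ≥ 29 + 18 = 47, the angle opposite AC is not acute, so the smallest enclosing circle has AC as diameter.
Centre = midpoint of AC = (-2, -8.5), r² = 65/4 = 16.25.
r = √(16.25) ≈ 4.031.

4.031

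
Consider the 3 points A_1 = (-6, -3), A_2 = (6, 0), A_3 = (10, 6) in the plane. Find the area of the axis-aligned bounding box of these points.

x ranges over [-6, 10], width 16.
y ranges over [-3, 6], height 9.
Area = 16 × 9 = 144.

144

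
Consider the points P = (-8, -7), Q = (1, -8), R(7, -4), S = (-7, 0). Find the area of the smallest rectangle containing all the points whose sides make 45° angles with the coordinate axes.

In coordinates u = x + y, v = x − y the rectangle is axis-aligned; the map (x,y)→(u,v) scales areas by 2.
u-values: -15, -7, 3, -7; range = 3 − (-15) = 18.
v-values: -1, 9, 11, -7; range = 11 − (-7) = 18.
Area = (18 × 18) / 2 = 162.

162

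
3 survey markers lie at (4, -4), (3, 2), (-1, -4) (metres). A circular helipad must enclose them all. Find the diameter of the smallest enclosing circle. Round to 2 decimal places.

Call the three points A, B, C in the order given.
Side lengths²: AB² = 37, AC² = 25, BC² = 52.
Since BC² = 52 < 37 + 25 = 62, the triangle is acute, so the smallest enclosing circle is the circumcircle.
Circumcentre = (1.5, -4/3), r² = 481/36.
Diameter = 2r = 2√(481/36) ≈ 7.31.

7.31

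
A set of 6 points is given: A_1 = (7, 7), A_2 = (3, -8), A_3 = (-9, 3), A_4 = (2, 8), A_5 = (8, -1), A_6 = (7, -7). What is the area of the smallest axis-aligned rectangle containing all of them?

x ranges over [-9, 8], width 17.
y ranges over [-8, 8], height 16.
Area = 17 × 16 = 272.

272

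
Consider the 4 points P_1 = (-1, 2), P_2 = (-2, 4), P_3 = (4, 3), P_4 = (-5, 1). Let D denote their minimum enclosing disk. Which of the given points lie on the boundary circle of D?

P_3, P_4

The farthest pair is P_3–P_4 with squared distance 85. The circle on this segment as diameter has centre (-0.5, 2) and r² = 85/4 = 21.25.
Check P_1: distance² to centre = 0.25 ≤ 21.25, so it lies inside.
All remaining points lie in this disk, and no smaller disk contains both endpoints, so this is the minimum enclosing circle.
The points at distance exactly r from the centre are P_3, P_4 — 2 points.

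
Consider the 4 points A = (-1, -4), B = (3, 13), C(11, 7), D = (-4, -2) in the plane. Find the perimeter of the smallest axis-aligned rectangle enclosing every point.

64

Width = max x − min x = 11 − (-4) = 15.
Height = max y − min y = 13 − (-4) = 17.
Perimeter = 2(15 + 17) = 64.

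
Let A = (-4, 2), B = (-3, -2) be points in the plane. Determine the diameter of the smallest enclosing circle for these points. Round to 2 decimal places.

4.12

The smallest circle enclosing two points has them as diameter endpoints.
Centre = midpoint = (-3.5, 0); r² = |AB|²/4 = 17/4 = 4.25.
Diameter = 2r = 2√(4.25) ≈ 4.12.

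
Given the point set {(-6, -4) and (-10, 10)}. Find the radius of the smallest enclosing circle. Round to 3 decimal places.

The smallest circle enclosing two points has them as diameter endpoints.
Centre = midpoint = (-8, 3); r² = |(-6, -4)−(-10, 10)|²/4 = 212/4 = 53.
r = √53 ≈ 7.280.

7.280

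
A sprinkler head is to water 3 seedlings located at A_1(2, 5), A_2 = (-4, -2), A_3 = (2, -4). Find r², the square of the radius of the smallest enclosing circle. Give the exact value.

Side lengths²: A_1A_2² = 85, A_1A_3² = 81, A_2A_3² = 40.
Since A_1A_2² = 85 < 81 + 40 = 121, the triangle is acute, so the smallest enclosing circle is the circumcircle.
Circumcentre = (1/6, 0.5), r² = 425/18.

425/18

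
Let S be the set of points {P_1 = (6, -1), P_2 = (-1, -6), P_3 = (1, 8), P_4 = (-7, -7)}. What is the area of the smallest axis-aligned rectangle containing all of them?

x ranges over [-7, 6], width 13.
y ranges over [-7, 8], height 15.
Area = 13 × 15 = 195.

195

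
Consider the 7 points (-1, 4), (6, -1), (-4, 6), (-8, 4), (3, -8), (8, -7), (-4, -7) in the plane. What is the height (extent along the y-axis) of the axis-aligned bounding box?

14

max y = 6, min y = -8, so height = 14.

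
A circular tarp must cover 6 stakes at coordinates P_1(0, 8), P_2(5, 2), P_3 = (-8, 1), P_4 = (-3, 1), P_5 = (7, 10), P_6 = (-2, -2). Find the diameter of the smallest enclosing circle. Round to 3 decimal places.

17.493

A smallest enclosing disk is always determined by at most three of the input points on its boundary.
The farthest pair is P_3–P_5 with squared distance 306. The circle on this segment as diameter has centre (-0.5, 5.5) and r² = 306/4 = 76.5.
Check P_1: distance² to centre = 6.5 ≤ 76.5, so it lies inside.
All remaining points lie in this disk, and no smaller disk contains both endpoints, so this is the minimum enclosing circle.
Diameter = 2r = 2√(76.5) ≈ 17.493.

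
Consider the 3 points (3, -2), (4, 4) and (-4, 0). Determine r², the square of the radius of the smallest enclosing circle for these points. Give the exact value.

Call the three points A, B, C in the order given.
Side lengths²: AB² = 37, AC² = 53, BC² = 80.
Since BC² = 80 < 53 + 37 = 90, the triangle is acute, so the smallest enclosing circle is the circumcircle.
Circumcentre = (5/22, 17/11), r² = 9805/484.

9805/484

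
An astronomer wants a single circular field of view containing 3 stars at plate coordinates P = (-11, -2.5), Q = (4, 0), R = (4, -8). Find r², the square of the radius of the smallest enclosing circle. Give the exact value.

Side lengths²: PQ² = 231.25, PR² = 255.25, QR² = 64.
Since PR² = 255.25 < 231.25 + 64 = 295.25, the triangle is acute, so the smallest enclosing circle is the circumcircle.
Circumcentre = (-73/24, -4), r² = 37777/576.

37777/576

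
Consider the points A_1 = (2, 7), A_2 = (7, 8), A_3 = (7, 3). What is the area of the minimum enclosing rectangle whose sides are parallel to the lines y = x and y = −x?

27

In coordinates u = x + y, v = x − y the rectangle is axis-aligned; the map (x,y)→(u,v) scales areas by 2.
u-values: 9, 15, 10; range = 15 − 9 = 6.
v-values: -5, -1, 4; range = 4 − (-5) = 9.
Area = (6 × 9) / 2 = 27.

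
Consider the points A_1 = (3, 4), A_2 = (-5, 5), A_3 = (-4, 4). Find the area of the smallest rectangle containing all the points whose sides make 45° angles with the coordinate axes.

In coordinates u = x + y, v = x − y the rectangle is axis-aligned; the map (x,y)→(u,v) scales areas by 2.
u-values: 7, 0, 0; range = 7 − 0 = 7.
v-values: -1, -10, -8; range = -1 − (-10) = 9.
Area = (7 × 9) / 2 = 31.5.

31.5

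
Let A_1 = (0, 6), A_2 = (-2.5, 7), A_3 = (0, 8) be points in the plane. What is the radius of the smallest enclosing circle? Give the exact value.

1.45

Side lengths²: A_1A_2² = 7.25, A_1A_3² = 4, A_2A_3² = 7.25.
Since A_2A_3² = 7.25 < 7.25 + 4 = 11.25, the triangle is acute, so the smallest enclosing circle is the circumcircle.
Circumcentre = (-1.05, 7), r² = 2.1025.
r = √(2.1025) = 1.45.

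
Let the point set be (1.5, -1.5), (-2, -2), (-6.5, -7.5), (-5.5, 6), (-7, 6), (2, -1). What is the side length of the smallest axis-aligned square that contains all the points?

The bounding box has width 9 and height 13.5.
An axis-aligned square enclosing the set must have side ≥ max(width, height).
So the minimum side is max(9, 13.5) = 13.5.

13.5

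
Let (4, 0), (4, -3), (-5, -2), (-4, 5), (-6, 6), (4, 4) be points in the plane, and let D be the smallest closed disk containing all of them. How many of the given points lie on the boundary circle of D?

2

The farthest pair is (4, -3)–(-6, 6) with squared distance 181. The circle on this segment as diameter has centre (-1, 1.5) and r² = 181/4 = 45.25.
Check (4, 0): distance² to centre = 27.25 ≤ 45.25, so it lies inside.
All remaining points lie in this disk, and no smaller disk contains both endpoints, so this is the minimum enclosing circle.
The points at distance exactly r from the centre are (4, -3), (-6, 6) — 2 points.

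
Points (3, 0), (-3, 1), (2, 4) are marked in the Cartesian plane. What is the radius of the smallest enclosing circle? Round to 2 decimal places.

3.18

Call the three points A, B, C in the order given.
Side lengths²: AB² = 37, AC² = 17, BC² = 34.
Since AB² = 37 < 34 + 17 = 51, the triangle is acute, so the smallest enclosing circle is the circumcircle.
Circumcentre = (7/46, 65/46), r² = 10693/1058.
r = √(10693/1058) ≈ 3.18.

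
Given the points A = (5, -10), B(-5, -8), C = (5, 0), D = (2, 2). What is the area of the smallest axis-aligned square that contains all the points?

144

The bounding box has width 10 and height 12.
An axis-aligned square enclosing the set must have side ≥ max(width, height).
So the minimum side is max(10, 12) = 12.
Area = 12² = 144.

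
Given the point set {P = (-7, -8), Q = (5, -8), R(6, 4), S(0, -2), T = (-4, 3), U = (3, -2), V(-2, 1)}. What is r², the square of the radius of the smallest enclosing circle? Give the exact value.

The farthest pair is P–R with squared distance 313. The circle on this segment as diameter has centre (-0.5, -2) and r² = 313/4 = 78.25.
Check Q: distance² to centre = 66.25 ≤ 78.25, so it lies inside.
All remaining points lie in this disk, and no smaller disk contains both endpoints, so this is the minimum enclosing circle.

78.25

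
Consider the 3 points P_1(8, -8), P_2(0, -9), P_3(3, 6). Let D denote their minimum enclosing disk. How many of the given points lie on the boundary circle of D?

3

Side lengths²: P_1P_2² = 65, P_1P_3² = 221, P_2P_3² = 234.
Since P_2P_3² = 234 < 221 + 65 = 286, the triangle is acute, so the smallest enclosing circle is the circumcircle.
Circumcentre = (19/6, -11/6), r² = 1105/18.
The points at distance exactly r from the centre are P_1, P_2, P_3 — 3 points.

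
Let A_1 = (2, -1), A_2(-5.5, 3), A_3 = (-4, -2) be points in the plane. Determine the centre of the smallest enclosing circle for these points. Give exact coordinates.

Side lengths²: A_1A_2² = 72.25, A_1A_3² = 37, A_2A_3² = 27.25.
Since A_1A_2² = 72.25 ≥ 37 + 27.25 = 64.25, the angle opposite A_1A_2 is not acute, so the smallest enclosing circle has A_1A_2 as diameter.
Centre = midpoint of A_1A_2 = (-1.75, 1), r² = 72.25/4 = 18.0625.
Centre = (-1.75, 1).

(-1.75, 1)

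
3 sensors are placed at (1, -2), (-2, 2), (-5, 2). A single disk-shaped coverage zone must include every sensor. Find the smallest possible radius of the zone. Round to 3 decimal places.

3.606

Call the three points A, B, C in the order given.
Side lengths²: AB² = 25, AC² = 52, BC² = 9.
Since AC² = 52 ≥ 25 + 9 = 34, the angle opposite AC is not acute, so the smallest enclosing circle has AC as diameter.
Centre = midpoint of AC = (-2, 0), r² = 52/4 = 13.
r = √13 ≈ 3.606.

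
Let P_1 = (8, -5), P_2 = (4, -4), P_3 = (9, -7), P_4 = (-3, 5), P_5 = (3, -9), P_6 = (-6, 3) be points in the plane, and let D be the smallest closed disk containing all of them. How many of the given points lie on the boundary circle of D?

2

The farthest pair is P_3–P_6 with squared distance 325. The circle on this segment as diameter has centre (1.5, -2) and r² = 325/4 = 81.25.
Check P_1: distance² to centre = 51.25 ≤ 81.25, so it lies inside.
All remaining points lie in this disk, and no smaller disk contains both endpoints, so this is the minimum enclosing circle.
The points at distance exactly r from the centre are P_3, P_6 — 2 points.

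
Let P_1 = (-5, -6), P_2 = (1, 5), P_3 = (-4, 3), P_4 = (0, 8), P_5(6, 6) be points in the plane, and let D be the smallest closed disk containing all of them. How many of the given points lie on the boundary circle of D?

By Welzl's lemma the MEC is supported by two points (diametrically opposite) or three points (on a circumcircle).
The farthest pair is P_1–P_5 with squared distance 265. The circle on this segment as diameter has centre (0.5, 0) and r² = 265/4 = 66.25.
Check P_2: distance² to centre = 25.25 ≤ 66.25, so it lies inside.
All remaining points lie in this disk, and no smaller disk contains both endpoints, so this is the minimum enclosing circle.
The points at distance exactly r from the centre are P_1, P_5 — 2 points.

2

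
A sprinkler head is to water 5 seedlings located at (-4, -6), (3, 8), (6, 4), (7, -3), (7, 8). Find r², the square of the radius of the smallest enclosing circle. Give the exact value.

79.25

The farthest pair is (-4, -6)–(7, 8) with squared distance 317. The circle on this segment as diameter has centre (1.5, 1) and r² = 317/4 = 79.25.
Check (3, 8): distance² to centre = 51.25 ≤ 79.25, so it lies inside.
All remaining points lie in this disk, and no smaller disk contains both endpoints, so this is the minimum enclosing circle.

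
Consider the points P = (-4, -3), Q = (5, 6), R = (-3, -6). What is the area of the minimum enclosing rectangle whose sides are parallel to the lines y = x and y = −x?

40

In coordinates u = x + y, v = x − y the rectangle is axis-aligned; the map (x,y)→(u,v) scales areas by 2.
u-values: -7, 11, -9; range = 11 − (-9) = 20.
v-values: -1, -1, 3; range = 3 − (-1) = 4.
Area = (20 × 4) / 2 = 40.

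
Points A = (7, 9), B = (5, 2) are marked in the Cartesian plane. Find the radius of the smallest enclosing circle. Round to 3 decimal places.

The smallest circle enclosing two points has them as diameter endpoints.
Centre = midpoint = (6, 5.5); r² = |AB|²/4 = 53/4 = 13.25.
r = √(13.25) ≈ 3.640.

3.640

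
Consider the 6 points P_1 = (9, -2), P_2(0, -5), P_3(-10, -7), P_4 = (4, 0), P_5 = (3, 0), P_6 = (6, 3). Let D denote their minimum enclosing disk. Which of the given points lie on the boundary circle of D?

P_1, P_3, P_6

By Welzl's lemma the MEC is supported by two points (diametrically opposite) or three points (on a circumcircle).
The minimum enclosing circle is determined by three boundary points: P_1, P_3, P_6.
Their circumcentre is (-6/11, -238/55) with r² = 292009/3025.
The farthest remaining point P_4 is at distance² 119144/3025 ≤ 292009/3025.
The points at distance exactly r from the centre are P_1, P_3, P_6 — 3 points.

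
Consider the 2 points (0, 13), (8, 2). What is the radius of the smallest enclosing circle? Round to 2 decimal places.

The smallest circle enclosing two points has them as diameter endpoints.
Centre = midpoint = (4, 7.5); r² = |(0, 13)−(8, 2)|²/4 = 185/4 = 46.25.
r = √(46.25) ≈ 6.80.

6.80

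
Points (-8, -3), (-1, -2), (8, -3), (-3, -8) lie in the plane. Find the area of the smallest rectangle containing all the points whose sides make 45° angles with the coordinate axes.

In coordinates u = x + y, v = x − y the rectangle is axis-aligned; the map (x,y)→(u,v) scales areas by 2.
u-values: -11, -3, 5, -11; range = 5 − (-11) = 16.
v-values: -5, 1, 11, 5; range = 11 − (-5) = 16.
Area = (16 × 16) / 2 = 128.

128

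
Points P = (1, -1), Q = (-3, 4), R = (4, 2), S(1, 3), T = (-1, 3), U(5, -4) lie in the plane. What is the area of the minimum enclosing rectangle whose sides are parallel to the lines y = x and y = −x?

In coordinates u = x + y, v = x − y the rectangle is axis-aligned; the map (x,y)→(u,v) scales areas by 2.
u-values: 0, 1, 6, 4, 2, 1; range = 6 − 0 = 6.
v-values: 2, -7, 2, -2, -4, 9; range = 9 − (-7) = 16.
Area = (6 × 16) / 2 = 48.

48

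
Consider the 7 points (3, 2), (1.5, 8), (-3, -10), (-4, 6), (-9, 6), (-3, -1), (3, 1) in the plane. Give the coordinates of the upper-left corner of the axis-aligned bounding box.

x-range [-9, 3], y-range [-10, 8].
The upper-left corner is (-9, 8).

(-9, 8)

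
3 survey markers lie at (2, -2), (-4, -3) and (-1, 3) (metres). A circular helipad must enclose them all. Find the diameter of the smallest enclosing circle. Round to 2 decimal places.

Call the three points A, B, C in the order given.
Side lengths²: AB² = 37, AC² = 34, BC² = 45.
Since BC² = 45 < 37 + 34 = 71, the triangle is acute, so the smallest enclosing circle is the circumcircle.
Circumcentre = (-29/22, -13/22), r² = 3145/242.
Diameter = 2r = 2√(3145/242) ≈ 7.21.

7.21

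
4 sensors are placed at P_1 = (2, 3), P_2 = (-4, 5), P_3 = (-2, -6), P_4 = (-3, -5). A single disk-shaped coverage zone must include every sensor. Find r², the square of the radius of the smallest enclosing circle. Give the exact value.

60625/1922

The minimum enclosing circle of a finite set is fixed by two of the points (as a diameter) or three (as a circumcircle).
The minimum enclosing circle is determined by three boundary points: P_1, P_2, P_3.
Their circumcentre is (-153/62, -25/62) with r² = 60625/1922.
The farthest remaining point P_4 is at distance² 41157/1922 ≤ 60625/1922.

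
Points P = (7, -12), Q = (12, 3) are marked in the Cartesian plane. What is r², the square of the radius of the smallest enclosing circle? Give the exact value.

The smallest circle enclosing two points has them as diameter endpoints.
Centre = midpoint = (9.5, -4.5); r² = |PQ|²/4 = 250/4 = 62.5.

62.5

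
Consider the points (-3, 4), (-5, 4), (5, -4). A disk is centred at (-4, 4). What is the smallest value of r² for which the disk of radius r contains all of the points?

145

The required radius is the distance from (-4, 4) to the farthest point.
Squared distances: 1, 1, 145.
Maximum is 145, attained at (5, -4).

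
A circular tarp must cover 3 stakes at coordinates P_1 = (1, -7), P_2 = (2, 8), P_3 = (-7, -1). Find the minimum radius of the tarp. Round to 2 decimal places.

7.59

Side lengths²: P_1P_2² = 226, P_1P_3² = 100, P_2P_3² = 162.
Since P_1P_2² = 226 < 162 + 100 = 262, the triangle is acute, so the smallest enclosing circle is the circumcircle.
Circumcentre = (3/7, 4/7), r² = 2825/49.
r = √(2825/49) ≈ 7.59.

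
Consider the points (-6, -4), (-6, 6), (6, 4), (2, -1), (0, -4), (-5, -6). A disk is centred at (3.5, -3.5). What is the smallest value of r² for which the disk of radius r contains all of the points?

180.5

The required radius is the distance from (3.5, -3.5) to the farthest point.
Squared distances: 90.5, 180.5, 62.5, 8.5, 12.5, 78.5.
Maximum is 180.5, attained at (-6, 6).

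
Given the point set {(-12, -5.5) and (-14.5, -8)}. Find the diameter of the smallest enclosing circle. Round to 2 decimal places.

The smallest circle enclosing two points has them as diameter endpoints.
Centre = midpoint = (-13.25, -6.75); r² = |(-12, -5.5)−(-14.5, -8)|²/4 = 12.5/4 = 3.125.
Diameter = 2r = 2√(3.125) ≈ 3.54.

3.54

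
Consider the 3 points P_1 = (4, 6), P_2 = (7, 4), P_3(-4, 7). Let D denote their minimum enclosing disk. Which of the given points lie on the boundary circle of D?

P_2, P_3

Side lengths²: P_1P_2² = 13, P_1P_3² = 65, P_2P_3² = 130.
Since P_2P_3² = 130 ≥ 65 + 13 = 78, the angle opposite P_2P_3 is not acute, so the smallest enclosing circle has P_2P_3 as diameter.
Centre = midpoint of P_2P_3 = (1.5, 5.5), r² = 130/4 = 32.5.
The points at distance exactly r from the centre are P_2, P_3 — 2 points.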